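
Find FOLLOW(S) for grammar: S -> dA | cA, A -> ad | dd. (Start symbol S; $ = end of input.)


$ ∈ FOLLOW(S). For each A -> αBβ: add FIRST(β)\{ε} to FOLLOW(B); if β nullable, add FOLLOW(A).
FOLLOW(S) = {$}


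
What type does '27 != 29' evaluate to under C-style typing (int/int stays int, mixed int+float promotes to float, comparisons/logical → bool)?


Operand types: int != int
Rule: comparison yields bool
Result type: bool


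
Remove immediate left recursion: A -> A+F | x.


Left-recursive alternatives: A+F; non-recursive: x
Introduce A': A -> xA', A' -> +FA' | ε


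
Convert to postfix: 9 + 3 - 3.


Left to right (same or higher precedence on left)
Postfix: 9 3 + 3 -


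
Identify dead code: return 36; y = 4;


statement follows a return and is unreachable
Dead: 'y = 4'


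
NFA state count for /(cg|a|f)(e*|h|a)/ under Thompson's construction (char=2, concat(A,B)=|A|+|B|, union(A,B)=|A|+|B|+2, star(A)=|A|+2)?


Syntax tree has 7 char leaf(s), 4 union(s), 1 star(s)
chars contribute 7×2 = 14; each union adds +2; each star adds +2
Total: 14 + 8 + 2 = 24 states


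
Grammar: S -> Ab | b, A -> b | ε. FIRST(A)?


Per alternative of A: FIRST(b) = {b}; FIRST(ε) = {ε}
FIRST(A) = {b, ε}


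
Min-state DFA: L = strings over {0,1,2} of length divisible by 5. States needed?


Track length mod 5: states 0..4, accept at 0
Minimal DFA: 5 states


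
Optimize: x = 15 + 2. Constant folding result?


15 + 2 = 17 at compile time
Optimized: x = 17


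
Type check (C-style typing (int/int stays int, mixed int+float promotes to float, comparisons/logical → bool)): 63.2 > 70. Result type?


Operand types: float > int
Rule: comparison yields bool
Result type: bool


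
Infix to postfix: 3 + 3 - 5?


Left to right (same or higher precedence on left)
Postfix: 3 3 + 5 -


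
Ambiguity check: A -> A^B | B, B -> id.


precedence layered via separate nonterminal B: deterministic
Unambiguous


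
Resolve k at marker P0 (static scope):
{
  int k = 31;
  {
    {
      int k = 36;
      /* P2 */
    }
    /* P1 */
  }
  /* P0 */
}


k declared in the same block as P0
k = 31


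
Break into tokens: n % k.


Scan left to right, longest-match per lexeme
Tokens: ID(n), OP(%), ID(k)


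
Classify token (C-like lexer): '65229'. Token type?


Pattern: digits only
Type: INTEGER_LITERAL


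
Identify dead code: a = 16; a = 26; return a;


first assignment to a is overwritten before any read
Dead: 'a = 16'


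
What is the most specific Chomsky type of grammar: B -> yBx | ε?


Single nonterminal LHS, but y^n x^n is not regular
Classification: Type 2 (Context-Free)


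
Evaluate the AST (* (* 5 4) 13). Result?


Evaluate inner: (* 5 4) = 20
Evaluate root: (* 20 13) = 260
Result: 260


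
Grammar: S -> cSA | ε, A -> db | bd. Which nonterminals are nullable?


A nonterminal is nullable iff some alternative derives ε (directly, or every symbol in it is nullable)
Nullable: {S}


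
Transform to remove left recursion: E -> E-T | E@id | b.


Left-recursive alternatives: E-T, E@id; non-recursive: b
Introduce E': E -> bE', E' -> -TE' | @idE' | ε


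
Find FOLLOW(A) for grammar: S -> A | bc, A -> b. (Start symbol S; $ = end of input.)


$ ∈ FOLLOW(S). For each A -> αBβ: add FIRST(β)\{ε} to FOLLOW(B); if β nullable, add FOLLOW(A).
FOLLOW(A) = {$}


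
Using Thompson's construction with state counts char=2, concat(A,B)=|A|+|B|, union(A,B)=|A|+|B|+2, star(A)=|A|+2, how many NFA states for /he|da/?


Syntax tree has 4 char leaf(s), 1 union(s), 0 star(s)
chars contribute 4×2 = 8; each union adds +2; each star adds +2
Total: 8 + 2 + 0 = 10 states


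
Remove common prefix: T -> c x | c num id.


Common prefix: 'c'
Factored: T -> c T', T' -> x | num id


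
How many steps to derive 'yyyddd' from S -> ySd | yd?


Derivation: S => ySd => yySdd => yyyddd
Steps: 3


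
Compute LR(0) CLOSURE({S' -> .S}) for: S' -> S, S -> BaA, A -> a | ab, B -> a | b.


Start: S' -> .S
For each item with dot before a nonterminal B, add B -> .γ for every B-production
Closure: [S' -> .S, S -> .BaA, B -> .a, B -> .b]


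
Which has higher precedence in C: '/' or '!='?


'/' is multiplicative (level 10); '!=' is equality (level 6)
Higher level binds tighter
'/' has higher precedence than '!='


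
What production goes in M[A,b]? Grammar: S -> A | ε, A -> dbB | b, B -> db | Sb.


For [A, b]: 'b' ∈ FIRST(b)
Entry: A -> b


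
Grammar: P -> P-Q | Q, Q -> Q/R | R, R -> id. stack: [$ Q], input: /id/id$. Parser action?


shift '/' to continue Q -> Q/R
Action: shift


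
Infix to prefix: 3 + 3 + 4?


left-to-right (same/higher precedence on left): tree is (+ (+ 3 3) 4)
Prefix: + + 3 3 4


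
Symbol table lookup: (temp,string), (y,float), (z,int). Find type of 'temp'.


Lookup 'temp' → type string


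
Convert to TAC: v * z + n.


Break into single-operator statements:
t1 = v * z
t2 = t1 + n


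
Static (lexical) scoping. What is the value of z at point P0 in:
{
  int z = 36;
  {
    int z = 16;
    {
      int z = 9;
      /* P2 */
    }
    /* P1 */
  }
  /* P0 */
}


z declared in the same block as P0
z = 36


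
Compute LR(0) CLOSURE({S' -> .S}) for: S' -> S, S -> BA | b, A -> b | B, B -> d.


Start: S' -> .S
For each item with dot before a nonterminal B, add B -> .γ for every B-production
Closure: [S' -> .S, S -> .BA, S -> .b, B -> .d]


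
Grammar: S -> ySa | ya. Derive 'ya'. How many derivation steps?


Derivation: S => ya
Steps: 1


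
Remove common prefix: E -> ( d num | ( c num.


Common prefix: '('
Factored: E -> ( E', E' -> d num | c num


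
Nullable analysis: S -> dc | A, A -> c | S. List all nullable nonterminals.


A nonterminal is nullable iff some alternative derives ε (directly, or every symbol in it is nullable)
Nullable: {}


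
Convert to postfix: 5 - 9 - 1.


Left to right (same or higher precedence on left)
Postfix: 5 9 - 1 -


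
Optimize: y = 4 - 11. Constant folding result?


4 - 11 = -7 at compile time
Optimized: y = -7


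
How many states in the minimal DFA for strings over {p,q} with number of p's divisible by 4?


Track (count of p) mod 4: states 0..3, accept at 0
Minimal DFA: 4 states


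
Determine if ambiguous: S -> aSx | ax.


balanced a^n…x^n: each string has a unique parse
Unambiguous


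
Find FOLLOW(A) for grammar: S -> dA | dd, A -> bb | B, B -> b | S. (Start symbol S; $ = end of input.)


$ ∈ FOLLOW(S). For each A -> αBβ: add FIRST(β)\{ε} to FOLLOW(B); if β nullable, add FOLLOW(A).
FOLLOW(A) = {$}


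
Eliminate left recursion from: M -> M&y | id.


Left-recursive alternatives: M&y; non-recursive: id
Introduce M': M -> idM', M' -> &yM' | ε


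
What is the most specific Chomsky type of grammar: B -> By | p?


Left-linear: every RHS is a terminal or one nonterminal followed by a terminal
Classification: Type 3 (Regular)


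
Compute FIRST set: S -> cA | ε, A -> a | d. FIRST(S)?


Per alternative of S: FIRST(cA) = {c}; FIRST(ε) = {ε}
FIRST(S) = {c, ε}


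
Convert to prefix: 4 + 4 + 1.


left-to-right (same/higher precedence on left): tree is (+ (+ 4 4) 1)
Prefix: + + 4 4 1


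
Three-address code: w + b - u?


Break into single-operator statements:
t1 = w + b
t2 = t1 - u


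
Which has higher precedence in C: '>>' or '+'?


'+' is additive (level 9); '>>' is shift (level 8)
Higher level binds tighter
'+' has higher precedence than '>>'


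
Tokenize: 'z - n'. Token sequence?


Scan left to right, longest-match per lexeme
Tokens: ID(z), OP(-), ID(n)


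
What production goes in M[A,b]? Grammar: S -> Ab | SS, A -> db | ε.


For [A, b]: ε is nullable and 'b' ∈ FOLLOW(A)
Entry: A -> ε


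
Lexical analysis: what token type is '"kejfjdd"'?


Pattern: double-quoted sequence
Type: STRING_LITERAL


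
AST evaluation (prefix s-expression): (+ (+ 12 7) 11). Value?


Evaluate inner: (+ 12 7) = 19
Evaluate root: (+ 19 11) = 30
Result: 30


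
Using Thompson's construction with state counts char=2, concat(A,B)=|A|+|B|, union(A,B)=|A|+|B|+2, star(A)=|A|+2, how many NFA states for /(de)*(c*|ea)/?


Syntax tree has 5 char leaf(s), 1 union(s), 2 star(s)
chars contribute 5×2 = 10; each union adds +2; each star adds +2
Total: 10 + 2 + 4 = 16 states


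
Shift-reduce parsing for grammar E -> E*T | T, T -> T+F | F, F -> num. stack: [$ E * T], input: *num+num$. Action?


handle 'E*T' on top; lookahead ∈ FOLLOW(E) = {*, $}
Action: reduce (E -> E*T)


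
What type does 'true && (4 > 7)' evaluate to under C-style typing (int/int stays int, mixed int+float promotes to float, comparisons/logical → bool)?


Operand types: bool && bool
Rule: logical operators take bool operands and yield bool
Result type: bool


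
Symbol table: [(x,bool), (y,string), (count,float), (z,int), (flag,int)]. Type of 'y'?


Lookup 'y' → type string


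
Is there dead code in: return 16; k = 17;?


statement follows a return and is unreachable
Dead: 'k = 17'


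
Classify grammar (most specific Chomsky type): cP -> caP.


LHS has context (more than one symbol) and |LHS| ≤ |RHS|
Classification: Type 1 (Context-Sensitive)


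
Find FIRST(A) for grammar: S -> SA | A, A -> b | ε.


Per alternative of A: FIRST(b) = {b}; FIRST(ε) = {ε}
FIRST(A) = {b, ε}


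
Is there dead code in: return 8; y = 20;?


statement follows a return and is unreachable
Dead: 'y = 20'


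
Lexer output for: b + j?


Scan left to right, longest-match per lexeme
Tokens: ID(b), OP(+), ID(j)


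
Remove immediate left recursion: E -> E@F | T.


Left-recursive alternatives: E@F; non-recursive: T
Introduce E': E -> TE', E' -> @FE' | ε


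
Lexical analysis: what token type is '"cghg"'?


Pattern: double-quoted sequence
Type: STRING_LITERAL


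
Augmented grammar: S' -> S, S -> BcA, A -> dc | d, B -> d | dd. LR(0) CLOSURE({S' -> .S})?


Start: S' -> .S
For each item with dot before a nonterminal B, add B -> .γ for every B-production
Closure: [S' -> .S, S -> .BcA, B -> .d, B -> .dd]


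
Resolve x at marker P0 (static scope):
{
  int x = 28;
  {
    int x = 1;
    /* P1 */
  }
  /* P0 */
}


x declared in the same block as P0
x = 28


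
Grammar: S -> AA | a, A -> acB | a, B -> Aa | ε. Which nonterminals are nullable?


A nonterminal is nullable iff some alternative derives ε (directly, or every symbol in it is nullable)
Nullable: {B}


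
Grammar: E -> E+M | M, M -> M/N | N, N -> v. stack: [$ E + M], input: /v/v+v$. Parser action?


'/' can extend M; shift to build M -> M/N
Action: shift


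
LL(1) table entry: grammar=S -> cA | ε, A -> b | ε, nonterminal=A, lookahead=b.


For [A, b]: 'b' ∈ FIRST(b)
Entry: A -> b


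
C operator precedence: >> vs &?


'>>' is shift (level 8); '&' is bitwise AND (level 5)
Higher level binds tighter
'>>' has higher precedence than '&'


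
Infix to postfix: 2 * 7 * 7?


Left to right (same or higher precedence on left)
Postfix: 2 7 * 7 *


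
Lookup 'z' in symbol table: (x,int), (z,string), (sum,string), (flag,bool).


Lookup 'z' → type string


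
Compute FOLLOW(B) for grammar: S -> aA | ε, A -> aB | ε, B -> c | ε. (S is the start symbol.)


$ ∈ FOLLOW(S). For each A -> αBβ: add FIRST(β)\{ε} to FOLLOW(B); if β nullable, add FOLLOW(A).
FOLLOW(B) = {$}


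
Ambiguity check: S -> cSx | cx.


balanced c^n…x^n: each string has a unique parse
Unambiguous


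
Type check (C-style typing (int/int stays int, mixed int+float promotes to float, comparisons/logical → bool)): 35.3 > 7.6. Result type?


Operand types: float > float
Rule: comparison yields bool
Result type: bool


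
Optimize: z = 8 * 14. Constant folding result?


8 * 14 = 112 at compile time
Optimized: z = 112


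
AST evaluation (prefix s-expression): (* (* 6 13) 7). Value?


Evaluate inner: (* 6 13) = 78
Evaluate root: (* 78 7) = 546
Result: 546


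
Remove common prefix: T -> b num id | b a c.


Common prefix: 'b'
Factored: T -> b T', T' -> num id | a c


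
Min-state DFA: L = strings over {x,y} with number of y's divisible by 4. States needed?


Track (count of y) mod 4: states 0..3, accept at 0
Minimal DFA: 4 states


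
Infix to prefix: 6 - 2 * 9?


'*' binds tighter: tree is (- 6 (* 2 9))
Prefix: - 6 * 2 9


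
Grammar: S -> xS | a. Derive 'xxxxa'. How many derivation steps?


Derivation: S => xS => xxS => xxxS => xxxxS => xxxxa
Steps: 5


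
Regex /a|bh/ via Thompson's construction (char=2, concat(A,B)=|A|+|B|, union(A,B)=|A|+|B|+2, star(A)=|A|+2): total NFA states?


Syntax tree has 3 char leaf(s), 1 union(s), 0 star(s)
chars contribute 3×2 = 6; each union adds +2; each star adds +2
Total: 6 + 2 + 0 = 8 states


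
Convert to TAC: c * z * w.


Break into single-operator statements:
t1 = c * z
t2 = t1 * w


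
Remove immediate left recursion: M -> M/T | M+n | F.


Left-recursive alternatives: M/T, M+n; non-recursive: F
Introduce M': M -> FM', M' -> /TM' | +nM' | ε


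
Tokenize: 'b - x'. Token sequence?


Scan left to right, longest-match per lexeme
Tokens: ID(b), OP(-), ID(x)


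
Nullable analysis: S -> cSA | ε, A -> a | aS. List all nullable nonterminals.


A nonterminal is nullable iff some alternative derives ε (directly, or every symbol in it is nullable)
Nullable: {S}


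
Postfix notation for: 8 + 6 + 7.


Left to right (same or higher precedence on left)
Postfix: 8 6 + 7 +


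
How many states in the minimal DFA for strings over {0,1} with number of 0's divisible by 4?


Track (count of 0) mod 4: states 0..3, accept at 0
Minimal DFA: 4 states


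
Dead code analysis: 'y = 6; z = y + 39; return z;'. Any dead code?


y is read by z's definition; z is returned
No dead code


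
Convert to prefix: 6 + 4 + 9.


left-to-right (same/higher precedence on left): tree is (+ (+ 6 4) 9)
Prefix: + + 6 4 9


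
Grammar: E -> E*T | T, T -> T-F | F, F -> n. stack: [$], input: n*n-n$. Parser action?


no handle on stack; shift 'n'
Action: shift


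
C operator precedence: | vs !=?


'!=' is equality (level 6); '|' is bitwise OR (level 3)
Higher level binds tighter
'!=' has higher precedence than '|'


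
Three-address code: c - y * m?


Break into single-operator statements:
t1 = y * m
t2 = c - t1


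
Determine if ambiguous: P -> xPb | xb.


balanced x^n…b^n: each string has a unique parse
Unambiguous


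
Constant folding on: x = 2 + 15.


2 + 15 = 17 at compile time
Optimized: x = 17


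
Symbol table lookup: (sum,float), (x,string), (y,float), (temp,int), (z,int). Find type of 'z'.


Lookup 'z' → type int


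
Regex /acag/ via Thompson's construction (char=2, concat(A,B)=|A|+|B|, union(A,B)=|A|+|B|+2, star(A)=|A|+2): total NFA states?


Syntax tree has 4 char leaf(s), 0 union(s), 0 star(s)
chars contribute 4×2 = 8; each union adds +2; each star adds +2
Total: 8 + 0 + 0 = 8 states


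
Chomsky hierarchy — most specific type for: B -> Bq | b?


Left-linear: every RHS is a terminal or one nonterminal followed by a terminal
Classification: Type 3 (Regular)


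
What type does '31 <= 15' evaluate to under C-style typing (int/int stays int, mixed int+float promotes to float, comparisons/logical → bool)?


Operand types: int <= int
Rule: comparison yields bool
Result type: bool


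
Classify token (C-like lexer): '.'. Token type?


Pattern: operator symbol
Type: OPERATOR


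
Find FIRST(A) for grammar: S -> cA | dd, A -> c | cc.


Per alternative of A: FIRST(c) = {c}; FIRST(cc) = {c}
FIRST(A) = {c}


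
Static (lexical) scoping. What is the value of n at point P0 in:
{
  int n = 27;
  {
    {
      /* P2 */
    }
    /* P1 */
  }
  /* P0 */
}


n declared in the same block as P0
n = 27


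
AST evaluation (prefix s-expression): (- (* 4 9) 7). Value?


Evaluate inner: (* 4 9) = 36
Evaluate root: (- 36 7) = 29
Result: 29


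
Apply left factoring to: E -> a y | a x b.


Common prefix: 'a'
Factored: E -> a E', E' -> y | x b


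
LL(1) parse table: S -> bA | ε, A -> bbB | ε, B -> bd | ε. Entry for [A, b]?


For [A, b]: 'b' ∈ FIRST(bbB)
Entry: A -> bbB


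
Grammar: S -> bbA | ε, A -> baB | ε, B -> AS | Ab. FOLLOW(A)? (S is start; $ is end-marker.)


$ ∈ FOLLOW(S). For each A -> αBβ: add FIRST(β)\{ε} to FOLLOW(B); if β nullable, add FOLLOW(A).
FOLLOW(A) = {$, b}


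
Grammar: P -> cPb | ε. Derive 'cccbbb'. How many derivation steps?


Derivation: P => cPb => ccPbb => cccPbbb => cccbbb
Steps: 4


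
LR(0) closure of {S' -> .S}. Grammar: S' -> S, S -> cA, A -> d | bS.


Start: S' -> .S
For each item with dot before a nonterminal B, add B -> .γ for every B-production
Closure: [S' -> .S, S -> .cA]


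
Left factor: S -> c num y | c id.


Common prefix: 'c'
Factored: S -> c S', S' -> num y | id


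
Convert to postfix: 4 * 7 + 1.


Left to right (same or higher precedence on left)
Postfix: 4 7 * 1 +


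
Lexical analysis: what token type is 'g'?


Pattern: letter/underscore followed by alphanumerics, not a keyword
Type: IDENTIFIER


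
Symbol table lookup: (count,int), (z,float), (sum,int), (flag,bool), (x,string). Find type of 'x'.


Lookup 'x' → type string


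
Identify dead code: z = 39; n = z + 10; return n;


z is read by n's definition; n is returned
No dead code


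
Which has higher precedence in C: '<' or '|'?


'<' is relational (level 7); '|' is bitwise OR (level 3)
Higher level binds tighter
'<' has higher precedence than '|'


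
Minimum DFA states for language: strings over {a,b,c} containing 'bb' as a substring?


KMP-style automaton: 2 progress states + 1 absorbing accept = 3
Minimal DFA: 3 states


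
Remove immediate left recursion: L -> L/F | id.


Left-recursive alternatives: L/F; non-recursive: id
Introduce L': L -> idL', L' -> /FL' | ε


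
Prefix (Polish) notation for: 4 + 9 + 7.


left-to-right (same/higher precedence on left): tree is (+ (+ 4 9) 7)
Prefix: + + 4 9 7


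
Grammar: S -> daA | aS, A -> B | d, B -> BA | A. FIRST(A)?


Per alternative of A: FIRST(B) = {d}; FIRST(d) = {d}
FIRST(A) = {d}


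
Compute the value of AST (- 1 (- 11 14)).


Evaluate inner: (- 11 14) = -3
Evaluate root: (- 1 -3) = 4
Result: 4


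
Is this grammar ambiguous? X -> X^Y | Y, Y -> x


precedence layered via separate nonterminal Y: deterministic
Unambiguous


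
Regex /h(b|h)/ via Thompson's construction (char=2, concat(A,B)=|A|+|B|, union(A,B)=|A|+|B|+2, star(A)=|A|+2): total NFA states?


Syntax tree has 3 char leaf(s), 1 union(s), 0 star(s)
chars contribute 3×2 = 6; each union adds +2; each star adds +2
Total: 6 + 2 + 0 = 8 states


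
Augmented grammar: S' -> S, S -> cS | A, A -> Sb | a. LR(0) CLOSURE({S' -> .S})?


Start: S' -> .S
For each item with dot before a nonterminal B, add B -> .γ for every B-production
Closure: [S' -> .S, S -> .cS, S -> .A, A -> .Sb, A -> .a]


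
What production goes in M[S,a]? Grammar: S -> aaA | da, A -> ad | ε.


For [S, a]: 'a' ∈ FIRST(aaA)
Entry: S -> aaA


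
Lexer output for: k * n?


Scan left to right, longest-match per lexeme
Tokens: ID(k), OP(*), ID(n)


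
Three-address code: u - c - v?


Break into single-operator statements:
t1 = u - c
t2 = t1 - v


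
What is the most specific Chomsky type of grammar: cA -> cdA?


LHS has context (more than one symbol) and |LHS| ≤ |RHS|
Classification: Type 1 (Context-Sensitive)


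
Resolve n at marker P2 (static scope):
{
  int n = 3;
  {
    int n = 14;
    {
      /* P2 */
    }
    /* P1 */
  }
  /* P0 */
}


P2's block does not declare n; resolves to the enclosing declaration at depth 1
n = 14


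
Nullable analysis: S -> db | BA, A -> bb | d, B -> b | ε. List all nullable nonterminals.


A nonterminal is nullable iff some alternative derives ε (directly, or every symbol in it is nullable)
Nullable: {B}


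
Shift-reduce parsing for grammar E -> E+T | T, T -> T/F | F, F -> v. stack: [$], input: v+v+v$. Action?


no handle on stack; shift 'v'
Action: shift


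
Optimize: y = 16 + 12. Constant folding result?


16 + 12 = 28 at compile time
Optimized: y = 28


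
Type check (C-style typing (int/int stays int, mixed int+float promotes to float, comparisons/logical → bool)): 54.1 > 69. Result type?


Operand types: float > int
Rule: comparison yields bool
Result type: bool


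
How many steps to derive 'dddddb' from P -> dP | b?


Derivation: P => dP => ddP => dddP => ddddP => dddddP => dddddb
Steps: 6


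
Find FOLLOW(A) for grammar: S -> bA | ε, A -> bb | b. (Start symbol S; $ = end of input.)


$ ∈ FOLLOW(S). For each A -> αBβ: add FIRST(β)\{ε} to FOLLOW(B); if β nullable, add FOLLOW(A).
FOLLOW(A) = {$}


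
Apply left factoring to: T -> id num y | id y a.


Common prefix: 'id'
Factored: T -> id T', T' -> num y | y a


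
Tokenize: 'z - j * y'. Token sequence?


Scan left to right, longest-match per lexeme
Tokens: ID(z), OP(-), ID(j), OP(*), ID(y)


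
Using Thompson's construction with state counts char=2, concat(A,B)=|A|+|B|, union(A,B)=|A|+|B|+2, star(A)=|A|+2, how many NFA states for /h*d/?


Syntax tree has 2 char leaf(s), 0 union(s), 1 star(s)
chars contribute 2×2 = 4; each union adds +2; each star adds +2
Total: 4 + 0 + 2 = 6 states


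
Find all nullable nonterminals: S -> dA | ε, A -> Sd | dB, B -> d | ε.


A nonterminal is nullable iff some alternative derives ε (directly, or every symbol in it is nullable)
Nullable: {B, S}


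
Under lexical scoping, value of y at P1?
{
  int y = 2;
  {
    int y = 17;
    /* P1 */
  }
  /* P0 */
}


y declared in the same block as P1
y = 17


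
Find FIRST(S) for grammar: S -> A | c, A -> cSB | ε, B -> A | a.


Per alternative of S: FIRST(A) = {c, ε}; FIRST(c) = {c}
FIRST(S) = {c, ε}


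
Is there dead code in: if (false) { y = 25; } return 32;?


condition is constant false, so the whole block is unreachable
Dead: 'if (false) { y = 25; }'


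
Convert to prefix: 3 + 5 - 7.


left-to-right (same/higher precedence on left): tree is (- (+ 3 5) 7)
Prefix: - + 3 5 7


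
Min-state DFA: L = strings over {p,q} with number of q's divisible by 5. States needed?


Track (count of q) mod 5: states 0..4, accept at 0
Minimal DFA: 5 states


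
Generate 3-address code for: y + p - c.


Break into single-operator statements:
t1 = y + p
t2 = t1 - c


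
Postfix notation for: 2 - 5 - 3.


Left to right (same or higher precedence on left)
Postfix: 2 5 - 3 -


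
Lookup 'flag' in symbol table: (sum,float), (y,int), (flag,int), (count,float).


Lookup 'flag' → type int


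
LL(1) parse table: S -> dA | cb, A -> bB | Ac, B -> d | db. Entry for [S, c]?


For [S, c]: 'c' ∈ FIRST(cb)
Entry: S -> cb


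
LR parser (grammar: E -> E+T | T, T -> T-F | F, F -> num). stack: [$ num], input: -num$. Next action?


'num' on top is the handle for F -> num
Action: reduce (F -> num)


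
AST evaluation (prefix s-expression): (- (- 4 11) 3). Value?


Evaluate inner: (- 4 11) = -7
Evaluate root: (- -7 3) = -10
Result: -10


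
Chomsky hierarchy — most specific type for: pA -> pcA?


LHS has context (more than one symbol) and |LHS| ≤ |RHS|
Classification: Type 1 (Context-Sensitive)


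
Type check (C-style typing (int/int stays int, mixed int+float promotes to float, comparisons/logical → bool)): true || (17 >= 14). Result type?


Operand types: bool || bool
Rule: logical operators take bool operands and yield bool
Result type: bool


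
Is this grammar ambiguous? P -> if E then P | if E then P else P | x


dangling else: 'if E then if E then x else x' parses two ways
Ambiguous


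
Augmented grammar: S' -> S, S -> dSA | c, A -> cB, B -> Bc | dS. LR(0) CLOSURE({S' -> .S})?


Start: S' -> .S
For each item with dot before a nonterminal B, add B -> .γ for every B-production
Closure: [S' -> .S, S -> .dSA, S -> .c]


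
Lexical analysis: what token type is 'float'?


Pattern: reserved word
Type: KEYWORD


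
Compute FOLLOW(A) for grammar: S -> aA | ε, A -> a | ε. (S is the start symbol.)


$ ∈ FOLLOW(S). For each A -> αBβ: add FIRST(β)\{ε} to FOLLOW(B); if β nullable, add FOLLOW(A).
FOLLOW(A) = {$}


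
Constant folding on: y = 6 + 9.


6 + 9 = 15 at compile time
Optimized: y = 15


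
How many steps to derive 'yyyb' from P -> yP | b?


Derivation: P => yP => yyP => yyyP => yyyb
Steps: 4


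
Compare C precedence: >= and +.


'+' is additive (level 9); '>=' is relational (level 7)
Higher level binds tighter
'+' has higher precedence than '>='


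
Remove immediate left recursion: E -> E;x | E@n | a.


Left-recursive alternatives: E;x, E@n; non-recursive: a
Introduce E': E -> aE', E' -> ;xE' | @nE' | ε


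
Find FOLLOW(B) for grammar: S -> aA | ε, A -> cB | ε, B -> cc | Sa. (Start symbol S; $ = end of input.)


$ ∈ FOLLOW(S). For each A -> αBβ: add FIRST(β)\{ε} to FOLLOW(B); if β nullable, add FOLLOW(A).
FOLLOW(B) = {$, a}


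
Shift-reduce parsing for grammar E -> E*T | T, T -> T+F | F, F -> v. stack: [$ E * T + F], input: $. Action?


handle 'T+F' on top
Action: reduce (T -> T+F)


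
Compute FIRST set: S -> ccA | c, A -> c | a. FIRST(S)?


Per alternative of S: FIRST(ccA) = {c}; FIRST(c) = {c}
FIRST(S) = {c}


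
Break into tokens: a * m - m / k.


Scan left to right, longest-match per lexeme
Tokens: ID(a), OP(*), ID(m), OP(-), ID(m), OP(/), ID(k)


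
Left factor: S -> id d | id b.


Common prefix: 'id'
Factored: S -> id S', S' -> d | b


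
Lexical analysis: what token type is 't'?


Pattern: letter/underscore followed by alphanumerics, not a keyword
Type: IDENTIFIER


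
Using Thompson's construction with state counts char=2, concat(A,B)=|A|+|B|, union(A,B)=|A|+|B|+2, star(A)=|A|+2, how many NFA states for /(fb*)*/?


Syntax tree has 2 char leaf(s), 0 union(s), 2 star(s)
chars contribute 2×2 = 4; each union adds +2; each star adds +2
Total: 4 + 0 + 4 = 8 states


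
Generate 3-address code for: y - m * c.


Break into single-operator statements:
t1 = m * c
t2 = y - t1


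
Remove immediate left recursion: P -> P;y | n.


Left-recursive alternatives: P;y; non-recursive: n
Introduce P': P -> nP', P' -> ;yP' | ε


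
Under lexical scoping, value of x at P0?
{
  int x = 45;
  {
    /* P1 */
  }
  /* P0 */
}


x declared in the same block as P0
x = 45


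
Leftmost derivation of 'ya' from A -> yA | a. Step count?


Derivation: A => yA => ya
Steps: 2


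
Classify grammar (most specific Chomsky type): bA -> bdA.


LHS has context (more than one symbol) and |LHS| ≤ |RHS|
Classification: Type 1 (Context-Sensitive)


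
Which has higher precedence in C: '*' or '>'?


'*' is multiplicative (level 10); '>' is relational (level 7)
Higher level binds tighter
'*' has higher precedence than '>'


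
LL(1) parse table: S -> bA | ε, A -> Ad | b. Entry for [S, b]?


For [S, b]: 'b' ∈ FIRST(bA)
Entry: S -> bA


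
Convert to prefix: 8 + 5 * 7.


'*' binds tighter: tree is (+ 8 (* 5 7))
Prefix: + 8 * 5 7


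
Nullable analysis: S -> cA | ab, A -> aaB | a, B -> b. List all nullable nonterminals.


A nonterminal is nullable iff some alternative derives ε (directly, or every symbol in it is nullable)
Nullable: {}


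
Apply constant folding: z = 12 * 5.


12 * 5 = 60 at compile time
Optimized: z = 60


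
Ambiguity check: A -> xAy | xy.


balanced x^n…y^n: each string has a unique parse
Unambiguous


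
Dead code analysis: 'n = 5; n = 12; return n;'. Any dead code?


first assignment to n is overwritten before any read
Dead: 'n = 5'


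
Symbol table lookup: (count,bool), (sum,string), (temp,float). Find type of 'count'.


Lookup 'count' → type bool


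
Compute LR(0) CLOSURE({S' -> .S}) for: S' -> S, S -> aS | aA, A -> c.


Start: S' -> .S
For each item with dot before a nonterminal B, add B -> .γ for every B-production
Closure: [S' -> .S, S -> .aS, S -> .aA]


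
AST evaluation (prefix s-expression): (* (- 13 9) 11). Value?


Evaluate inner: (- 13 9) = 4
Evaluate root: (* 4 11) = 44
Result: 44


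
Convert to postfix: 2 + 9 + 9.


Left to right (same or higher precedence on left)
Postfix: 2 9 + 9 +


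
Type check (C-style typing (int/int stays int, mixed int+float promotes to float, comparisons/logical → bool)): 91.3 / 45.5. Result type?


Operand types: float / float
Rule: mixed int/float promotes to float; int/int stays int
Result type: float


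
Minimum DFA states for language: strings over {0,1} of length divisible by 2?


Track length mod 2: states 0..1, accept at 0
Minimal DFA: 2 states


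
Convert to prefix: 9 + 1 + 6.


left-to-right (same/higher precedence on left): tree is (+ (+ 9 1) 6)
Prefix: + + 9 1 6


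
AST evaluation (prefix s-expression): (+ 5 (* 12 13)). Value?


Evaluate inner: (* 12 13) = 156
Evaluate root: (+ 5 156) = 161
Result: 161


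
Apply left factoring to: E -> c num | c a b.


Common prefix: 'c'
Factored: E -> c E', E' -> num | a b


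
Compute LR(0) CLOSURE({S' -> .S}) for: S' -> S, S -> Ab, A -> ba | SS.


Start: S' -> .S
For each item with dot before a nonterminal B, add B -> .γ for every B-production
Closure: [S' -> .S, S -> .Ab, A -> .ba, A -> .SS]


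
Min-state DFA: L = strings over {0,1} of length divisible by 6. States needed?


Track length mod 6: states 0..5, accept at 0
Minimal DFA: 6 states


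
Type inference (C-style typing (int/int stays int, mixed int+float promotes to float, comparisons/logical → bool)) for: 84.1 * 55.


Operand types: float * int
Rule: mixed int/float promotes to float; int/int stays int
Result type: float


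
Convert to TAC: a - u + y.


Break into single-operator statements:
t1 = a - u
t2 = t1 + y


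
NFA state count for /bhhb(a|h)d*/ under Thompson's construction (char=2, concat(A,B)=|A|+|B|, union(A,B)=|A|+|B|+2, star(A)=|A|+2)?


Syntax tree has 7 char leaf(s), 1 union(s), 1 star(s)
chars contribute 7×2 = 14; each union adds +2; each star adds +2
Total: 14 + 2 + 2 = 18 states


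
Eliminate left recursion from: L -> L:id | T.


Left-recursive alternatives: L:id; non-recursive: T
Introduce L': L -> TL', L' -> :idL' | ε


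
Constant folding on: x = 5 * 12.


5 * 12 = 60 at compile time
Optimized: x = 60


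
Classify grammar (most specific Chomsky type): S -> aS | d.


Right-linear: every RHS is a terminal or a terminal followed by one nonterminal
Classification: Type 3 (Regular)


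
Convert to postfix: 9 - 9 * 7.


* has higher precedence, evaluate 9*7 first
Postfix: 9 9 7 * -


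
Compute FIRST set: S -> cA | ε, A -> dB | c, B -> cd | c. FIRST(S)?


Per alternative of S: FIRST(cA) = {c}; FIRST(ε) = {ε}
FIRST(S) = {c, ε}


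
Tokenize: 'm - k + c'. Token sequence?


Scan left to right, longest-match per lexeme
Tokens: ID(m), OP(-), ID(k), OP(+), ID(c)


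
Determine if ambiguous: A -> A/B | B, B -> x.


precedence layered via separate nonterminal B: deterministic
Unambiguous


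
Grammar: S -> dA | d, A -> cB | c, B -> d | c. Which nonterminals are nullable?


A nonterminal is nullable iff some alternative derives ε (directly, or every symbol in it is nullable)
Nullable: {}


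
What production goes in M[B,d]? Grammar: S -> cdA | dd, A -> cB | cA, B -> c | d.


For [B, d]: 'd' ∈ FIRST(d)
Entry: B -> d


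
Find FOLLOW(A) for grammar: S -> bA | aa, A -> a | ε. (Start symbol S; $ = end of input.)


$ ∈ FOLLOW(S). For each A -> αBβ: add FIRST(β)\{ε} to FOLLOW(B); if β nullable, add FOLLOW(A).
FOLLOW(A) = {$}


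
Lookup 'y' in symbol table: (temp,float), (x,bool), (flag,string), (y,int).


Lookup 'y' → type int


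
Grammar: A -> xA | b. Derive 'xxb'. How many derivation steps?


Derivation: A => xA => xxA => xxb
Steps: 3


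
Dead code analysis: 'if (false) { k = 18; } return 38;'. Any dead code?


condition is constant false, so the whole block is unreachable
Dead: 'if (false) { k = 18; }'


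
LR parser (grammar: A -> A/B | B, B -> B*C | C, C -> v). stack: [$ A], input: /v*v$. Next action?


shift '/' to continue A -> A/B
Action: shift


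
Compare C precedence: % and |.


'%' is multiplicative (level 10); '|' is bitwise OR (level 3)
Higher level binds tighter
'%' has higher precedence than '|'


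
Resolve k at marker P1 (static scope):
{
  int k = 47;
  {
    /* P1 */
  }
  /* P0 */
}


P1's block does not declare k; resolves to the enclosing declaration at depth 0
k = 47


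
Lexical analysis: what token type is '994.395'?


Pattern: digits with a decimal point
Type: FLOAT_LITERAL


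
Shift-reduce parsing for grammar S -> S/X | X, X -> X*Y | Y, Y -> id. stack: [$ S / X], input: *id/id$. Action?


'*' can extend X; shift to build X -> X*Y
Action: shift


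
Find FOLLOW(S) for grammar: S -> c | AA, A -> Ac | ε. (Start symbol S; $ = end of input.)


$ ∈ FOLLOW(S). For each A -> αBβ: add FIRST(β)\{ε} to FOLLOW(B); if β nullable, add FOLLOW(A).
FOLLOW(S) = {$}


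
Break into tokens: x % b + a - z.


Scan left to right, longest-match per lexeme
Tokens: ID(x), OP(%), ID(b), OP(+), ID(a), OP(-), ID(z)


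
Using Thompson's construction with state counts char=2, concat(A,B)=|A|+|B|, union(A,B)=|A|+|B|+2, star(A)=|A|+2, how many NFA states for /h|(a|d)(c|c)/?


Syntax tree has 5 char leaf(s), 3 union(s), 0 star(s)
chars contribute 5×2 = 10; each union adds +2; each star adds +2
Total: 10 + 6 + 0 = 16 states


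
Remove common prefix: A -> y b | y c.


Common prefix: 'y'
Factored: A -> y A', A' -> b | c


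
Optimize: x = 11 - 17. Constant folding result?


11 - 17 = -6 at compile time
Optimized: x = -6


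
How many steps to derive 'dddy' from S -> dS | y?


Derivation: S => dS => ddS => dddS => dddy
Steps: 4


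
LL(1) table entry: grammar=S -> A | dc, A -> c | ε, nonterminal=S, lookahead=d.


For [S, d]: 'd' ∈ FIRST(dc)
Entry: S -> dc


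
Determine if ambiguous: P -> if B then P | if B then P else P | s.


dangling else: 'if B then if B then s else s' parses two ways
Ambiguous


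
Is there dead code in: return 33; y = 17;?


statement follows a return and is unreachable
Dead: 'y = 17'


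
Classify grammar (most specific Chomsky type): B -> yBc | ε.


Single nonterminal LHS, but y^n c^n is not regular
Classification: Type 2 (Context-Free)


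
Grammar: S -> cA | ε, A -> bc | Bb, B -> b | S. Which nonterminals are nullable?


A nonterminal is nullable iff some alternative derives ε (directly, or every symbol in it is nullable)
Nullable: {B, S}


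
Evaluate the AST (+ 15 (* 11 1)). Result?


Evaluate inner: (* 11 1) = 11
Evaluate root: (+ 15 11) = 26
Result: 26


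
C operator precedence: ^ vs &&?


'^' is bitwise XOR (level 4); '&&' is logical AND (level 2)
Higher level binds tighter
'^' has higher precedence than '&&'


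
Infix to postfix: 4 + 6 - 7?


Left to right (same or higher precedence on left)
Postfix: 4 6 + 7 -


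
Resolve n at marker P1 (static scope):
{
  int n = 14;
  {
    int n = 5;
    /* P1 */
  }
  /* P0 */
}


n declared in the same block as P1
n = 5


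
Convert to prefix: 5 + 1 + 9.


left-to-right (same/higher precedence on left): tree is (+ (+ 5 1) 9)
Prefix: + + 5 1 9


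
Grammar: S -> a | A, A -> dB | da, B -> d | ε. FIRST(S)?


Per alternative of S: FIRST(a) = {a}; FIRST(A) = {d}
FIRST(S) = {a, d}


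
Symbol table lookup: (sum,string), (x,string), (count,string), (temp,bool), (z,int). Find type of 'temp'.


Lookup 'temp' → type bool


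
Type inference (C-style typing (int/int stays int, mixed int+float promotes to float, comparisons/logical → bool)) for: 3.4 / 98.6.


Operand types: float / float
Rule: mixed int/float promotes to float; int/int stays int
Result type: float


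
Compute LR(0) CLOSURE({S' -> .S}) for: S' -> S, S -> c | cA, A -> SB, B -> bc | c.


Start: S' -> .S
For each item with dot before a nonterminal B, add B -> .γ for every B-production
Closure: [S' -> .S, S -> .c, S -> .cA]


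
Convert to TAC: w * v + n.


Break into single-operator statements:
t1 = w * v
t2 = t1 + n


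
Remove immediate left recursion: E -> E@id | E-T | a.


Left-recursive alternatives: E@id, E-T; non-recursive: a
Introduce E': E -> aE', E' -> @idE' | -TE' | ε


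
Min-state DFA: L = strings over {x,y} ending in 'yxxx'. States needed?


Track the longest suffix of input matching a prefix of 'yxxx': 5 classes (prefixes of length 0..4)
Minimal DFA: 5 states


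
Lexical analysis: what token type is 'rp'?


Pattern: letter/underscore followed by alphanumerics, not a keyword
Type: IDENTIFIER


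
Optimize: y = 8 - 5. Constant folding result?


8 - 5 = 3 at compile time
Optimized: y = 3


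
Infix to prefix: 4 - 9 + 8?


left-to-right (same/higher precedence on left): tree is (+ (- 4 9) 8)
Prefix: + - 4 9 8


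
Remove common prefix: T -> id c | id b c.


Common prefix: 'id'
Factored: T -> id T', T' -> c | b c


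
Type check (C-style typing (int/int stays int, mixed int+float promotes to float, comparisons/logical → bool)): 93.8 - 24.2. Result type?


Operand types: float - float
Rule: mixed int/float promotes to float; int/int stays int
Result type: float


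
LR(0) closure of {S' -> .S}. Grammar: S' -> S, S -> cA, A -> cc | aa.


Start: S' -> .S
For each item with dot before a nonterminal B, add B -> .γ for every B-production
Closure: [S' -> .S, S -> .cA]


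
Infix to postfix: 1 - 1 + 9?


Left to right (same or higher precedence on left)
Postfix: 1 1 - 9 +


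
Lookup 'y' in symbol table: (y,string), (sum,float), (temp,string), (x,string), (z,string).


Lookup 'y' → type string


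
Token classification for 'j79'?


Pattern: letter/underscore followed by alphanumerics, not a keyword
Type: IDENTIFIER


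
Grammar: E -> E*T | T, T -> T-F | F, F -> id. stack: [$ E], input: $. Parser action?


start symbol E on stack, input exhausted
Action: accept


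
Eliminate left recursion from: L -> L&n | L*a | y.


Left-recursive alternatives: L&n, L*a; non-recursive: y
Introduce L': L -> yL', L' -> &nL' | *aL' | ε


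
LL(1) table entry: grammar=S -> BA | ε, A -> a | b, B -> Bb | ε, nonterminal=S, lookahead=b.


For [S, b]: 'b' ∈ FIRST(BA)
Entry: S -> BA


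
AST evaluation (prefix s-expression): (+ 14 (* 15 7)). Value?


Evaluate inner: (* 15 7) = 105
Evaluate root: (+ 14 105) = 119
Result: 119


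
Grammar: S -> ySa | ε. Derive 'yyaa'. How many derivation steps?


Derivation: S => ySa => yySaa => yyaa
Steps: 3


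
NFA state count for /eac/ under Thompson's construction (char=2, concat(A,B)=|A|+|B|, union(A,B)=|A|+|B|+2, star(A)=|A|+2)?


Syntax tree has 3 char leaf(s), 0 union(s), 0 star(s)
chars contribute 3×2 = 6; each union adds +2; each star adds +2
Total: 6 + 0 + 0 = 6 states


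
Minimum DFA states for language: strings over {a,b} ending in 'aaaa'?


Track the longest suffix of input matching a prefix of 'aaaa': 5 classes (prefixes of length 0..4)
Minimal DFA: 5 states
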